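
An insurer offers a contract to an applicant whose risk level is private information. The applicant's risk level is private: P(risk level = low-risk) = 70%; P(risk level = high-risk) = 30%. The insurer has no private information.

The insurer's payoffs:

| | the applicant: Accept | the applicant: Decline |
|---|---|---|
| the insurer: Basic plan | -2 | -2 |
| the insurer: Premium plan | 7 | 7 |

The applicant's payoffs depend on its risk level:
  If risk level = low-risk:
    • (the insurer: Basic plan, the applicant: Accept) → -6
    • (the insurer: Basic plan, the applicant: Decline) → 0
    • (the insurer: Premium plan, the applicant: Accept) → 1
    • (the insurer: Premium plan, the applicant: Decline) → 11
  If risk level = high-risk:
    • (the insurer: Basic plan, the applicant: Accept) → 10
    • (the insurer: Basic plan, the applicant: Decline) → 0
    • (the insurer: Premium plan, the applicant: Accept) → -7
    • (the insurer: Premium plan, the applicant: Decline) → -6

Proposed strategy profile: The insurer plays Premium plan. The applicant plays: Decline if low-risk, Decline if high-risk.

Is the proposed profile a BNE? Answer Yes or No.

The insurer plays Premium plan: E[Premium plan] = 0.7·(7) + 0.3·(7) = 7; E[Basic plan] = -2. Best-responding. ✓
The applicant (risk level low-risk), facing Premium plan: Accept gives 1, Decline gives 11. Proposed Decline is best. ✓
The applicant (risk level high-risk), facing Premium plan: Accept gives -7, Decline gives -6. Proposed Decline is best. ✓

Yes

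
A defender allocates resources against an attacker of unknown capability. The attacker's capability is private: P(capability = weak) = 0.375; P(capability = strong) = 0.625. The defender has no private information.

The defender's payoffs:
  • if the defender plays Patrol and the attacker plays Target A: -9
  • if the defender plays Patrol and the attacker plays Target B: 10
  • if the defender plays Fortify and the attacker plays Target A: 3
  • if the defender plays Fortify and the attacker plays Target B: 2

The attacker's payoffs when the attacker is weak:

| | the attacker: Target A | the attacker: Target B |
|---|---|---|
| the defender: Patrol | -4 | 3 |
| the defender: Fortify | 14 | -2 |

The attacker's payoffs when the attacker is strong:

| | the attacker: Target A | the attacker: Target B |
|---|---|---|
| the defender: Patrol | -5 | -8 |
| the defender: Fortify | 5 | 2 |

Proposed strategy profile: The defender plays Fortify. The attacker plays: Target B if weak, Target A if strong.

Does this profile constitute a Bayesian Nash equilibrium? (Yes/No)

The defender plays Fortify: E[Fortify] = 0.375·(2) + 0.625·(3) = 2.625; E[Patrol] = -1.875. Best-responding. ✓
The attacker (capability weak), facing Fortify: Target A gives 14, Target B gives -2. Proposed Target B is not best — profitable deviation exists. ✗
The attacker (capability strong), facing Fortify: Target A gives 5, Target B gives 2. Proposed Target A is best. ✓

No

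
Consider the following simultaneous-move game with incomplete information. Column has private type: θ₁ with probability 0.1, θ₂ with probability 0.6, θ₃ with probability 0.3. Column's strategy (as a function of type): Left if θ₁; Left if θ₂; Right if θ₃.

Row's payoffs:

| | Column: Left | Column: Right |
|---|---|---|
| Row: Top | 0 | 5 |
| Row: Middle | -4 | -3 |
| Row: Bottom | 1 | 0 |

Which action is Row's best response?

Top

Compute Row's expected payoff for each action, taking the expectation over Column's type.
E[Top] = 0.1·(0) + 0.6·(0) + 0.3·(5) = 1.5
E[Middle] = 0.1·(-4) + 0.6·(-4) + 0.3·(-3) = -3.7
E[Bottom] = 0.1·(1) + 0.6·(1) + 0.3·(0) = 0.7
Best response: Top (1.5 is the largest).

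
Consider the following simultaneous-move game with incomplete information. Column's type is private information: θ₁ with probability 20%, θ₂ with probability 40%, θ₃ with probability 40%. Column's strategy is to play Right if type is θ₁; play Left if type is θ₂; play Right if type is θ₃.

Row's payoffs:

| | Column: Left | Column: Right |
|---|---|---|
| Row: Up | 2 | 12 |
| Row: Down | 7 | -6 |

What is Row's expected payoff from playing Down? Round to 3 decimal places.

E[Down] = 0.2·(-6) + 0.4·7 + 0.4·(-6) = (-1.2) + 2.8 + (-2.4) = -0.8

-0.800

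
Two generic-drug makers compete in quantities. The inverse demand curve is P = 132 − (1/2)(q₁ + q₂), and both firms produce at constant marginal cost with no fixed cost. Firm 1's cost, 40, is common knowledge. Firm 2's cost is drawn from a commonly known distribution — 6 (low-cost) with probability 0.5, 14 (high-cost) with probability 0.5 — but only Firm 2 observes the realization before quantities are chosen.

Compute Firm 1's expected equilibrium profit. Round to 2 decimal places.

854.22

Firm 2 with cost c maximizes (132 − (1/2)(q₁+q₂) − c)·q₂, giving q₂(c) = (132 − c − (1/2)q₁).
E[c₂] = 0.5·6 + 0.5·14 = 10
Firm 1's FOC against E[q₂] yields q₁ = (132 − 2·40 + E[c₂])/(3/2) = (132 − 80 + 10)/(3/2) = 41.3333.
E[P] = 132 − (1/2)·(q₁ + E[q₂]) = 60.6667; Firm 1's expected profit = (E[P] − 40)·q₁ = (60.6667 − 40)·41.3333 = 854.222.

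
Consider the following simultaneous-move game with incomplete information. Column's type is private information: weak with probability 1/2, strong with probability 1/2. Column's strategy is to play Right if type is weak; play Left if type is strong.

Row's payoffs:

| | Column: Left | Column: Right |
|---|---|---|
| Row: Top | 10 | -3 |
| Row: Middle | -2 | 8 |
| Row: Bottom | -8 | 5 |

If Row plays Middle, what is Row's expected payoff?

3

Take the expectation over Column's type, weighting each type's action by its prior probability.
E[Middle] = 1/2·8 + 1/2·(-2) = 4 + (-1) = 3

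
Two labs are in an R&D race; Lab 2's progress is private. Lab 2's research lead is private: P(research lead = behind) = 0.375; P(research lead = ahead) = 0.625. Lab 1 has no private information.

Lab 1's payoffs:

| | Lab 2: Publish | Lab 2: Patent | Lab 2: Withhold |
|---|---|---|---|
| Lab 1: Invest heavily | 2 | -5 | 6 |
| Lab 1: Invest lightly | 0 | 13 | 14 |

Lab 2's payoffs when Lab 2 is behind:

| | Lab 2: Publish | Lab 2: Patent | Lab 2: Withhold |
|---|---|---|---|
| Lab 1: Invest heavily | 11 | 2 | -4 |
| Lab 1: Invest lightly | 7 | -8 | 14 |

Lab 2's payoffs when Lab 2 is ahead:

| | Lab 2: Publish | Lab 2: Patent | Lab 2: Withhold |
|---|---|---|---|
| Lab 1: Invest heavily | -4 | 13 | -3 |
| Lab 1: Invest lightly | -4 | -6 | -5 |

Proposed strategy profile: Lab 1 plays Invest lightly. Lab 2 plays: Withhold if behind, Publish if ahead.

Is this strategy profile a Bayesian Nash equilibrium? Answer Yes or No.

Lab 1 plays Invest lightly: E[Invest lightly] = 0.375·(14) + 0.625·(0) = 5.25; E[Invest heavily] = 3.5. Best-responding. ✓
Lab 2 (research lead behind), facing Invest lightly: Publish gives 7, Patent gives -8, Withhold gives 14. Proposed Withhold is best. ✓
Lab 2 (research lead ahead), facing Invest lightly: Publish gives -4, Patent gives -6, Withhold gives -5. Proposed Publish is best. ✓

Yes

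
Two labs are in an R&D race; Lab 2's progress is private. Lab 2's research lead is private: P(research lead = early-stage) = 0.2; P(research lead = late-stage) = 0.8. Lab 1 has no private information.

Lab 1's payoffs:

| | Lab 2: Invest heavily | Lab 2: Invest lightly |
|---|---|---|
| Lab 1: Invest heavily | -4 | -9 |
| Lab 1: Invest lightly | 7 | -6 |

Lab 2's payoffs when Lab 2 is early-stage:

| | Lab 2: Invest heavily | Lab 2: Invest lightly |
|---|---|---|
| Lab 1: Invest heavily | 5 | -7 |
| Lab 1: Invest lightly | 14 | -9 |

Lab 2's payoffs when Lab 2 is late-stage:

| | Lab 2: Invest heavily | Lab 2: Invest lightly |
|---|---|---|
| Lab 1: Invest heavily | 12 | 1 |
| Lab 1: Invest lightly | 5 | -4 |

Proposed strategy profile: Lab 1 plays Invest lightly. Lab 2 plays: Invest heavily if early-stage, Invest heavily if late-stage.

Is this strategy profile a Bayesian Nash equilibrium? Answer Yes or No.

Yes

A profile is a BNE iff every type of every player is best-responding given beliefs about the other side.
Lab 1 plays Invest lightly: E[Invest lightly] = 0.2·(7) + 0.8·(7) = 7; E[Invest heavily] = -4. Best-responding. ✓
Lab 2 (research lead early-stage), facing Invest lightly: Invest heavily gives 14, Invest lightly gives -9. Proposed Invest heavily is best. ✓
Lab 2 (research lead late-stage), facing Invest lightly: Invest heavily gives 5, Invest lightly gives -4. Proposed Invest heavily is best. ✓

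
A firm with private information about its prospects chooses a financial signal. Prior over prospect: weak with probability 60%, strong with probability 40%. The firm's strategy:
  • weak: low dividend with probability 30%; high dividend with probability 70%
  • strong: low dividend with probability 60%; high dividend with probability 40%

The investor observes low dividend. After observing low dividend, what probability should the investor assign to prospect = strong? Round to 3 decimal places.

0.571

P(low dividend) = 0.6·0.3 + 0.4·0.6 = 0.42
P(strong | low dividend) = (0.4·0.6) / 0.42 = 0.24 / 0.42 = 0.571429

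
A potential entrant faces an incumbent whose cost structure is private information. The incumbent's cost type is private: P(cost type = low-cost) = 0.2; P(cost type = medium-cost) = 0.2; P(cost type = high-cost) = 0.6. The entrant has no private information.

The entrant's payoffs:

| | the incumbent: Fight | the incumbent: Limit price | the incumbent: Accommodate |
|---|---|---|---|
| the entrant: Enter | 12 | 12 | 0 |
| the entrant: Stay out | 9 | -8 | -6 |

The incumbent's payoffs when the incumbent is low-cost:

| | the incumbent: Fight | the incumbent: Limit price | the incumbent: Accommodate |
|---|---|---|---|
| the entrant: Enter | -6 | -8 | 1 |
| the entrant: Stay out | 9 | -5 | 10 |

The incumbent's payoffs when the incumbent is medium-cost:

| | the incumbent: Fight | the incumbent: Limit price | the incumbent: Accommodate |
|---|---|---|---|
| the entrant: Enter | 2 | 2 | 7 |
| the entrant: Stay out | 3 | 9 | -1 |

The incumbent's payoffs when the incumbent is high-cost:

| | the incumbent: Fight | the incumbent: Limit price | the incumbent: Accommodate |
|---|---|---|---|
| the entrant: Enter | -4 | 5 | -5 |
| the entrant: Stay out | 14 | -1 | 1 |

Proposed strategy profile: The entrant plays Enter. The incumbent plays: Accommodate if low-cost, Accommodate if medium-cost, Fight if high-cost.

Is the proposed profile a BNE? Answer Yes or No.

A profile is a BNE iff every type of every player is best-responding given beliefs about the other side.
The entrant plays Enter: E[Enter] = 0.2·(0) + 0.2·(0) + 0.6·(12) = 7.2; E[Stay out] = 3. Best-responding. ✓
The incumbent (cost type low-cost), facing Enter: Fight gives -6, Limit price gives -8, Accommodate gives 1. Proposed Accommodate is best. ✓
The incumbent (cost type medium-cost), facing Enter: Fight gives 2, Limit price gives 2, Accommodate gives 7. Proposed Accommodate is best. ✓
The incumbent (cost type high-cost), facing Enter: Fight gives -4, Limit price gives 5, Accommodate gives -5. Proposed Fight is not best — profitable deviation exists. ✗

No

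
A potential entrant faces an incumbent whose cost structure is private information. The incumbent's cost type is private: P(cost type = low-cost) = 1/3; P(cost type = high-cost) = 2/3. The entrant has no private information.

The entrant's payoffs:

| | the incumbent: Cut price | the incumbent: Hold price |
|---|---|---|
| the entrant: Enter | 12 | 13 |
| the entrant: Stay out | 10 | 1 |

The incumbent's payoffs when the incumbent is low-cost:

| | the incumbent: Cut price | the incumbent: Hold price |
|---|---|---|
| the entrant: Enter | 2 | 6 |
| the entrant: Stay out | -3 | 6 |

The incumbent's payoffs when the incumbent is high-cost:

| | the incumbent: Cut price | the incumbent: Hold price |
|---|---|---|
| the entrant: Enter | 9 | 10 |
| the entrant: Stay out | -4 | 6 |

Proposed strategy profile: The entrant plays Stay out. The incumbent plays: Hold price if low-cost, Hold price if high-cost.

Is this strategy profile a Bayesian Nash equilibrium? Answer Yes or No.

A profile is a BNE iff every type of every player is best-responding given beliefs about the other side.
The entrant plays Stay out: E[Stay out] = 1/3·(1) + 2/3·(1) = 1; E[Enter] = 13. Not best-responding. ✗
The incumbent (cost type low-cost), facing Stay out: Cut price gives -3, Hold price gives 6. Proposed Hold price is best. ✓
The incumbent (cost type high-cost), facing Stay out: Cut price gives -4, Hold price gives 6. Proposed Hold price is best. ✓

No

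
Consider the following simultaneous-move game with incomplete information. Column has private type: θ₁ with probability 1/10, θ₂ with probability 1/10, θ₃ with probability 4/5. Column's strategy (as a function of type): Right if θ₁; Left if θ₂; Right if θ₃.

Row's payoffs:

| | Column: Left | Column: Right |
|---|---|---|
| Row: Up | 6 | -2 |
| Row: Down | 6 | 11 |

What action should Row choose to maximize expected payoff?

Compute Row's expected payoff for each action, taking the expectation over Column's type.
E[Up] = 1/10·(-2) + 1/10·(6) + 4/5·(-2) = -6/5
E[Down] = 1/10·(11) + 1/10·(6) + 4/5·(11) = 21/2
Best response: Down (21/2 is the largest).

Down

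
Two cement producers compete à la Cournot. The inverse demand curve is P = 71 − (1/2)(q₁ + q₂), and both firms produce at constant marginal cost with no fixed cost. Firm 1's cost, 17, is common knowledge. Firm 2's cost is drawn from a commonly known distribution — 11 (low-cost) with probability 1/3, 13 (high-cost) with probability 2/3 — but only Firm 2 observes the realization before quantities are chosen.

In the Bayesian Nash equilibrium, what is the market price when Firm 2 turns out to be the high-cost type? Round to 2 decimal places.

33.78

Type-c best response for Firm 2: q₂(c) = (71 − c) − q₁/2.
Firm 1 maximizes expected profit; its first-order condition is 71 − q₁ − (1/2)E[q₂] − 17 = 0.
Substituting E[q₂] and solving: E[c₂] = 12.3333, so q₁ = (71 − 2·17 + 12.3333)/(3/2) = 32.8889.
q₂(high-cost) = 41.5556, so P = 71 − (1/2)·(32.8889 + 41.5556) = 33.7778.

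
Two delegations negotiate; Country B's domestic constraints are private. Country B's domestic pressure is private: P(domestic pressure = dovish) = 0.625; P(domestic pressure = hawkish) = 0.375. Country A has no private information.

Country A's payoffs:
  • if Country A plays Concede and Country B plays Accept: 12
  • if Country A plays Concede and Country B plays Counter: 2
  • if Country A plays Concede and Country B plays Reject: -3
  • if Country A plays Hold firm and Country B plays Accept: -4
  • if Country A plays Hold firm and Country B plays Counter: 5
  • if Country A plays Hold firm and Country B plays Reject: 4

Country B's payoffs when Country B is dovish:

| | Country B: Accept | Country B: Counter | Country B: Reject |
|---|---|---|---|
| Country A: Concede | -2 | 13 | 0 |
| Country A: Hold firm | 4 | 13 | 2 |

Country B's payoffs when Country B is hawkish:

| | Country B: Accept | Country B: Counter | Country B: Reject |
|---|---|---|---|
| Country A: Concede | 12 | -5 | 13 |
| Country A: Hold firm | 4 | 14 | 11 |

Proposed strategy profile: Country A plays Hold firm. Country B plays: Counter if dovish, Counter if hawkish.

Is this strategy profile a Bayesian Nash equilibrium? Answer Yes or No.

A profile is a BNE iff every type of every player is best-responding given beliefs about the other side.
Country A plays Hold firm: E[Hold firm] = 0.625·(5) + 0.375·(5) = 5; E[Concede] = 2. Best-responding. ✓
Country B (domestic pressure dovish), facing Hold firm: Accept gives 4, Counter gives 13, Reject gives 2. Proposed Counter is best. ✓
Country B (domestic pressure hawkish), facing Hold firm: Accept gives 4, Counter gives 14, Reject gives 11. Proposed Counter is best. ✓

Yes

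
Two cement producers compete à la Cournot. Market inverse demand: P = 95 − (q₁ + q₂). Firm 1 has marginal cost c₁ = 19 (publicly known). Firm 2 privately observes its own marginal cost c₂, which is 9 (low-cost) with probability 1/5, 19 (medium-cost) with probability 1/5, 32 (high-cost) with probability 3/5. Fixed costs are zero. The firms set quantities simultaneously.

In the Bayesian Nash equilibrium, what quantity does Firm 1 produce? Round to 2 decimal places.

Type-c best response for Firm 2: q₂(c) = (95 − c)/2 − q₁/2.
Firm 1 maximizes expected profit; its first-order condition is 95 − 2q₁ − E[q₂] − 19 = 0.
Substituting E[q₂] and solving: E[c₂] = 24.8, so q₁ = (95 − 2·19 + 24.8)/3 = 27.2667.

27.27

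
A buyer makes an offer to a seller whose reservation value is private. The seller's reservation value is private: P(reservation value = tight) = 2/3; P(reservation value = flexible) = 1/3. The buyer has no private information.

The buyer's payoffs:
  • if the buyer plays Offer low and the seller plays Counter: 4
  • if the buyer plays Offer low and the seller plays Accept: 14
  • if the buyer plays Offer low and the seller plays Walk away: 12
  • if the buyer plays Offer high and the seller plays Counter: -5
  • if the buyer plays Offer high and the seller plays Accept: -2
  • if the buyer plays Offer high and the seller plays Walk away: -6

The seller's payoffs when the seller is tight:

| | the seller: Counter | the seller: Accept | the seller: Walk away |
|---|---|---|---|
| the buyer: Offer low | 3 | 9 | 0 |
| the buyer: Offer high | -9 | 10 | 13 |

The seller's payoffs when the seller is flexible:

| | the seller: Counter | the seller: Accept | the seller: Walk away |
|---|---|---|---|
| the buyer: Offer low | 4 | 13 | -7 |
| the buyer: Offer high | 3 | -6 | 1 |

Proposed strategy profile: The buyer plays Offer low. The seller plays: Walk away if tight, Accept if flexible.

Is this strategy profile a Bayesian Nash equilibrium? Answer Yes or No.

A profile is a BNE iff every type of every player is best-responding given beliefs about the other side.
The buyer plays Offer low: E[Offer low] = 2/3·(12) + 1/3·(14) = 38/3; E[Offer high] = -14/3. Best-responding. ✓
The seller (reservation value tight), facing Offer low: Counter gives 3, Accept gives 9, Walk away gives 0. Proposed Walk away is not best — profitable deviation exists. ✗
The seller (reservation value flexible), facing Offer low: Counter gives 4, Accept gives 13, Walk away gives -7. Proposed Accept is best. ✓

No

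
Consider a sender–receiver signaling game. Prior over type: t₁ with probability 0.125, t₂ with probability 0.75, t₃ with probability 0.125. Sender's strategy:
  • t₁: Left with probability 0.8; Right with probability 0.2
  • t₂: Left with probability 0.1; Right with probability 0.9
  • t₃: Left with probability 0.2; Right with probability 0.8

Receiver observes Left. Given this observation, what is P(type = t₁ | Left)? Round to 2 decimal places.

P(Left) = 0.125·0.8 + 0.75·0.1 + 0.125·0.2 = 0.2
P(t₁ | Left) = (0.125·0.8) / 0.2 = 0.1 / 0.2 = 0.5

0.50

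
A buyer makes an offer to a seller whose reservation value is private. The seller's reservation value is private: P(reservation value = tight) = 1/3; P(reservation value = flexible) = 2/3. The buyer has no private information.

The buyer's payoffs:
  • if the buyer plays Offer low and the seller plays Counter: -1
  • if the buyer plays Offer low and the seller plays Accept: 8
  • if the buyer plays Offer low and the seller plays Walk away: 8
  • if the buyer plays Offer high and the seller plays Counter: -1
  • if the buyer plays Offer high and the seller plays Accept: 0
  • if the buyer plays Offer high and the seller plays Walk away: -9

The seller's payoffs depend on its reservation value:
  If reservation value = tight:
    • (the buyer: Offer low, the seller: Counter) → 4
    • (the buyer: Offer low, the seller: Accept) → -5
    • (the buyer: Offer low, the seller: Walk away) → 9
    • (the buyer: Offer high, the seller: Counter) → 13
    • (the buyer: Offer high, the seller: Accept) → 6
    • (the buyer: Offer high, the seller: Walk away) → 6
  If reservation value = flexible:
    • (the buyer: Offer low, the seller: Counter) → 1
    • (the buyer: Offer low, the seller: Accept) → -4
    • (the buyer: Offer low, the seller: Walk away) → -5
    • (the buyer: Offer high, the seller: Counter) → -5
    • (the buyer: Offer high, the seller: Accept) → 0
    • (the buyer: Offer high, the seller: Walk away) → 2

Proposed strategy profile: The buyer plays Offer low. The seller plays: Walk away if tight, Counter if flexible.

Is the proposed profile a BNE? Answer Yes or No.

The buyer plays Offer low: E[Offer low] = 1/3·(8) + 2/3·(-1) = 2; E[Offer high] = -11/3. Best-responding. ✓
The seller (reservation value tight), facing Offer low: Counter gives 4, Accept gives -5, Walk away gives 9. Proposed Walk away is best. ✓
The seller (reservation value flexible), facing Offer low: Counter gives 1, Accept gives -4, Walk away gives -5. Proposed Counter is best. ✓

Yes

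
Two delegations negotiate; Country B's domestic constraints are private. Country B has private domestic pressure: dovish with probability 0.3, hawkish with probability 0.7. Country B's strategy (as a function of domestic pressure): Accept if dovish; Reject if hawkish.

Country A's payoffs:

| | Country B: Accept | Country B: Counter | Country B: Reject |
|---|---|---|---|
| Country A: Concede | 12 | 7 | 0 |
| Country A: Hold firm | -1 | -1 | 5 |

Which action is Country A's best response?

E[Concede] = 0.3·(12) + 0.7·(0) = 3.6
E[Hold firm] = 0.3·(-1) + 0.7·(5) = 3.2
Best response: Concede (3.6 is the largest).

Concede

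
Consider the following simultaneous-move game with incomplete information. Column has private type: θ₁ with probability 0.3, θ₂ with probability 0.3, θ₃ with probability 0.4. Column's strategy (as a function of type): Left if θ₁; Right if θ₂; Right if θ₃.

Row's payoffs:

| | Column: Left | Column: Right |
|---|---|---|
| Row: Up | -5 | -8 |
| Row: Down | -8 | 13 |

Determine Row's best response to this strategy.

Down

E[Up] = 0.3·(-5) + 0.3·(-8) + 0.4·(-8) = -7.1
E[Down] = 0.3·(-8) + 0.3·(13) + 0.4·(13) = 6.7
Best response: Down (6.7 is the largest).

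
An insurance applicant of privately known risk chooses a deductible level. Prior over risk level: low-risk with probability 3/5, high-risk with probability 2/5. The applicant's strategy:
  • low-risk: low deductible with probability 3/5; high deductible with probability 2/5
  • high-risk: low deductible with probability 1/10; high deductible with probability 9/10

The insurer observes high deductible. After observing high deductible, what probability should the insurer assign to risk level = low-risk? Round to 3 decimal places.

0.400

Apply Bayes' rule using the sender's strategy as the likelihood.
P(high deductible) = (3/5)·(2/5) + (2/5)·(9/10) = 3/5
P(low-risk | high deductible) = ((3/5)·(2/5)) / (3/5) = (6/25) / (3/5) = 2/5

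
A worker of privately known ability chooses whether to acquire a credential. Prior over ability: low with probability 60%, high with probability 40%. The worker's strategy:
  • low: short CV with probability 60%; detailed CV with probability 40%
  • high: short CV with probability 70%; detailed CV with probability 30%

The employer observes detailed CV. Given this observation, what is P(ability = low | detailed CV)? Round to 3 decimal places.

0.667

P(detailed CV) = 0.6·0.4 + 0.4·0.3 = 0.36
P(low | detailed CV) = (0.6·0.4) / 0.36 = 0.24 / 0.36 = 0.666667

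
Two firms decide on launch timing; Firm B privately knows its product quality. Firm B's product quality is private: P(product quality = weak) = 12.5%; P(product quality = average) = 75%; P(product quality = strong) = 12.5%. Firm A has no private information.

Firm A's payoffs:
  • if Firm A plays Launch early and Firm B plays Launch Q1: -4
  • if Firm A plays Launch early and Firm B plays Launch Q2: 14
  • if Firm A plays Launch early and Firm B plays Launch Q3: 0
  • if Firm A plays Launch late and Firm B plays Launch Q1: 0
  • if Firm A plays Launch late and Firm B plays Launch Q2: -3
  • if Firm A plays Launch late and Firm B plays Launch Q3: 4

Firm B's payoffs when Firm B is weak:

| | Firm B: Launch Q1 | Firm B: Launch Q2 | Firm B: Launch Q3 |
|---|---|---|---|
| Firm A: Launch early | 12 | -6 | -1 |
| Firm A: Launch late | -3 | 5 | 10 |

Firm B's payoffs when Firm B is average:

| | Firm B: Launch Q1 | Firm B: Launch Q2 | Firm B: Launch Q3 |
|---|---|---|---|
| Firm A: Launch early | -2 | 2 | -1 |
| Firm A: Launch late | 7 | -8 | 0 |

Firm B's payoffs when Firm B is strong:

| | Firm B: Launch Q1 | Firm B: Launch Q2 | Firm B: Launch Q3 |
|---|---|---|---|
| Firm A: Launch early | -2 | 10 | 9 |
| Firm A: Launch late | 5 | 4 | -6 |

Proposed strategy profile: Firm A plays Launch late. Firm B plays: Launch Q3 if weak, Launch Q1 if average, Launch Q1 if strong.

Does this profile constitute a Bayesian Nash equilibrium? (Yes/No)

Firm A plays Launch late: E[Launch late] = 0.125·(4) + 0.75·(0) + 0.125·(0) = 0.5; E[Launch early] = -3.5. Best-responding. ✓
Firm B (product quality weak), facing Launch late: Launch Q1 gives -3, Launch Q2 gives 5, Launch Q3 gives 10. Proposed Launch Q3 is best. ✓
Firm B (product quality average), facing Launch late: Launch Q1 gives 7, Launch Q2 gives -8, Launch Q3 gives 0. Proposed Launch Q1 is best. ✓
Firm B (product quality strong), facing Launch late: Launch Q1 gives 5, Launch Q2 gives 4, Launch Q3 gives -6. Proposed Launch Q1 is best. ✓

Yes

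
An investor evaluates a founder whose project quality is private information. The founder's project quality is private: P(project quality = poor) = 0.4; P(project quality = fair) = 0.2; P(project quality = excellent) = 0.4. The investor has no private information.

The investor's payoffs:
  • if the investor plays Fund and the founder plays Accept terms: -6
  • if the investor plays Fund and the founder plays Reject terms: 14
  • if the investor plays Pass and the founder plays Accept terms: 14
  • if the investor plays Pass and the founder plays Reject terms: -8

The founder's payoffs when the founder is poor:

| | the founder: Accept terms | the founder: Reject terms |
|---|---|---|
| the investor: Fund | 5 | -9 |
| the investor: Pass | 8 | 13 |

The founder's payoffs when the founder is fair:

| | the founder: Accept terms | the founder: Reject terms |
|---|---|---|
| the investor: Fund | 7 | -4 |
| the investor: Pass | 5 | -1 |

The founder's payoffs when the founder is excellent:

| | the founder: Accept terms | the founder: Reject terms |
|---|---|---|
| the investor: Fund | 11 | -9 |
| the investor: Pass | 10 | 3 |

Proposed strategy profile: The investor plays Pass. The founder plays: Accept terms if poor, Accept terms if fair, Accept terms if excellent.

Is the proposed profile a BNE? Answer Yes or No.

No

A profile is a BNE iff every type of every player is best-responding given beliefs about the other side.
The investor plays Pass: E[Pass] = 0.4·(14) + 0.2·(14) + 0.4·(14) = 14; E[Fund] = -6. Best-responding. ✓
The founder (project quality poor), facing Pass: Accept terms gives 8, Reject terms gives 13. Proposed Accept terms is not best — profitable deviation exists. ✗
The founder (project quality fair), facing Pass: Accept terms gives 5, Reject terms gives -1. Proposed Accept terms is best. ✓
The founder (project quality excellent), facing Pass: Accept terms gives 10, Reject terms gives 3. Proposed Accept terms is best. ✓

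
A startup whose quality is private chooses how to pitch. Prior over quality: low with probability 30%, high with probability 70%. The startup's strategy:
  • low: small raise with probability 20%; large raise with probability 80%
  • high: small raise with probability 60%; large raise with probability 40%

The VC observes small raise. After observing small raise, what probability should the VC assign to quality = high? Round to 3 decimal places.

0.875

P(small raise) = 0.3·0.2 + 0.7·0.6 = 0.48
P(high | small raise) = (0.7·0.6) / 0.48 = 0.42 / 0.48 = 0.875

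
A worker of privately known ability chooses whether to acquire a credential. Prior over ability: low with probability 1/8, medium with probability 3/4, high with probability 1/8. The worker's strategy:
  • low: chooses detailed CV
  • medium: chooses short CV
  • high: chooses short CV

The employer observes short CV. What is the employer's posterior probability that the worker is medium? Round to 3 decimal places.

0.857

Apply Bayes' rule using the sender's strategy as the likelihood.
P(short CV) = (1/8)·0 + (3/4)·1 + (1/8)·1 = 7/8
P(medium | short CV) = ((3/4)·1) / (7/8) = (3/4) / (7/8) = 6/7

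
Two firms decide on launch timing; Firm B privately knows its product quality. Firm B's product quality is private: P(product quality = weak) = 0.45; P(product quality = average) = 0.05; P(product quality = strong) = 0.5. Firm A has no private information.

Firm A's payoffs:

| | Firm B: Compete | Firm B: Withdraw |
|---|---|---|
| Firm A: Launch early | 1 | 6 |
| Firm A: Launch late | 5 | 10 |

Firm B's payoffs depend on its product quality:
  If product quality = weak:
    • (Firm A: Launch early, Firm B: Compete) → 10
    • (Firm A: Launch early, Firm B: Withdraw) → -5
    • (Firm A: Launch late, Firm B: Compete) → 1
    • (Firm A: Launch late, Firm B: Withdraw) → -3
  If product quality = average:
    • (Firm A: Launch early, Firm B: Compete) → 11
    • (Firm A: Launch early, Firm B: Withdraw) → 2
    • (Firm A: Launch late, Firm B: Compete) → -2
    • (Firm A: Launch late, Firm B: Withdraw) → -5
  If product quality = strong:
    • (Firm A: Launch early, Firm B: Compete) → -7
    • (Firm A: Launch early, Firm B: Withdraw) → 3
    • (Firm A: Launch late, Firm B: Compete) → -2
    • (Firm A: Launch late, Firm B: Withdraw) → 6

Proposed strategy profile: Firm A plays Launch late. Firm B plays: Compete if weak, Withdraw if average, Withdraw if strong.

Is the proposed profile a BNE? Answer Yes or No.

Firm A plays Launch late: E[Launch late] = 0.45·(5) + 0.05·(10) + 0.5·(10) = 7.75; E[Launch early] = 3.75. Best-responding. ✓
Firm B (product quality weak), facing Launch late: Compete gives 1, Withdraw gives -3. Proposed Compete is best. ✓
Firm B (product quality average), facing Launch late: Compete gives -2, Withdraw gives -5. Proposed Withdraw is not best — profitable deviation exists. ✗
Firm B (product quality strong), facing Launch late: Compete gives -2, Withdraw gives 6. Proposed Withdraw is best. ✓

No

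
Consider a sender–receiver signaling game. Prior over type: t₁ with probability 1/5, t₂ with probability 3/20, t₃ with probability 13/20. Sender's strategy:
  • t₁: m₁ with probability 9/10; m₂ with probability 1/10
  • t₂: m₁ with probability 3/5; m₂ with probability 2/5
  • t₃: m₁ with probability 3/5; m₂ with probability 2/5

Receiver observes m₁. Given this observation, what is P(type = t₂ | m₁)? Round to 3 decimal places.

P(m₁) = (1/5)·(9/10) + (3/20)·(3/5) + (13/20)·(3/5) = 33/50
P(t₂ | m₁) = ((3/20)·(3/5)) / (33/50) = (9/100) / (33/50) = 3/22

0.136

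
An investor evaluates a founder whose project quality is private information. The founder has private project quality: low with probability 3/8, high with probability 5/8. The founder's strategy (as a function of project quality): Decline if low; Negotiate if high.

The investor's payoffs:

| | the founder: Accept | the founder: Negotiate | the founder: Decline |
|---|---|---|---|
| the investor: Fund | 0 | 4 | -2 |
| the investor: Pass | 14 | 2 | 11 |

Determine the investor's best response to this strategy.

Pass

E[Fund] = 3/8·(-2) + 5/8·(4) = 7/4
E[Pass] = 3/8·(11) + 5/8·(2) = 43/8
Best response: Pass (43/8 is the largest).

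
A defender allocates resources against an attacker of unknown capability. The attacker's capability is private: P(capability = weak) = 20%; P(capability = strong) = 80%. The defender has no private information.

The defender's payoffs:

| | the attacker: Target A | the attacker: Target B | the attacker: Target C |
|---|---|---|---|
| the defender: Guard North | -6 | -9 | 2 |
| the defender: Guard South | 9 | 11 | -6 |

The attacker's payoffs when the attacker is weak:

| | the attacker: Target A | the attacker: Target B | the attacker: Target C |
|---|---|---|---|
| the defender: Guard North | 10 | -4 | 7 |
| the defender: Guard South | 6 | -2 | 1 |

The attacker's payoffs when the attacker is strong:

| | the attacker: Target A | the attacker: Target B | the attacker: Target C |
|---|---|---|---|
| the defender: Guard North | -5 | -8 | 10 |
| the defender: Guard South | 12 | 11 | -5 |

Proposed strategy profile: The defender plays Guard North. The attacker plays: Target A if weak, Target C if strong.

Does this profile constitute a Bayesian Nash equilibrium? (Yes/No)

The defender plays Guard North: E[Guard North] = 0.2·(-6) + 0.8·(2) = 0.4; E[Guard South] = -3. Best-responding. ✓
The attacker (capability weak), facing Guard North: Target A gives 10, Target B gives -4, Target C gives 7. Proposed Target A is best. ✓
The attacker (capability strong), facing Guard North: Target A gives -5, Target B gives -8, Target C gives 10. Proposed Target C is best. ✓

Yes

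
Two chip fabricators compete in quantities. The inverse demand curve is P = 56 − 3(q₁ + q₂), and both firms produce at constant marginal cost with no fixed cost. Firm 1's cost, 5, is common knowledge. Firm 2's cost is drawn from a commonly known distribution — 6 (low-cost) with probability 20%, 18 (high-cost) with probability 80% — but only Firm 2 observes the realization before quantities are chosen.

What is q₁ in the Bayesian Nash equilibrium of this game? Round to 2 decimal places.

Type-c best response for Firm 2: q₂(c) = (56 − c)/6 − q₁/2.
Firm 1 maximizes expected profit; its first-order condition is 56 − 6q₁ − 3E[q₂] − 5 = 0.
Substituting E[q₂] and solving: E[c₂] = 15.6, so q₁ = (56 − 2·5 + 15.6)/9 = 6.84444.

6.84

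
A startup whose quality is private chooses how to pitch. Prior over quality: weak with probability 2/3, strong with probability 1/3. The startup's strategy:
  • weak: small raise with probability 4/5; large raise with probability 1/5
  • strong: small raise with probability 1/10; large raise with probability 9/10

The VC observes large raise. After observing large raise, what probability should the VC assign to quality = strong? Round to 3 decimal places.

Apply Bayes' rule using the sender's strategy as the likelihood.
P(large raise) = (2/3)·(1/5) + (1/3)·(9/10) = 13/30
P(strong | large raise) = ((1/3)·(9/10)) / (13/30) = (3/10) / (13/30) = 9/13

0.692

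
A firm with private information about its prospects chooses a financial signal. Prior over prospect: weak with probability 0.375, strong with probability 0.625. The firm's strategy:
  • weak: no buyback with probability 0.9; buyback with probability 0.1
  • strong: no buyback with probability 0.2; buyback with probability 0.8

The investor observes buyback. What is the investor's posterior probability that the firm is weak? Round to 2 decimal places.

0.07

P(buyback) = 0.375·0.1 + 0.625·0.8 = 0.5375
P(weak | buyback) = (0.375·0.1) / 0.5375 = 0.0375 / 0.5375 = 0.0697674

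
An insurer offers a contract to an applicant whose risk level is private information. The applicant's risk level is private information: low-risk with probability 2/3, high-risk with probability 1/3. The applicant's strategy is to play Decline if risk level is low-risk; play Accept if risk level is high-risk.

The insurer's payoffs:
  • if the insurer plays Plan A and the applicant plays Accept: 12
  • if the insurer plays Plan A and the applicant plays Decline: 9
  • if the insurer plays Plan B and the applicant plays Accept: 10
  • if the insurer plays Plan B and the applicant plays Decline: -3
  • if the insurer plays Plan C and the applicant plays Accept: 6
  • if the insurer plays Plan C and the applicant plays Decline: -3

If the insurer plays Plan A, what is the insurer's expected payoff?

10

E[Plan A] = 2/3·9 + 1/3·12 = 6 + 4 = 10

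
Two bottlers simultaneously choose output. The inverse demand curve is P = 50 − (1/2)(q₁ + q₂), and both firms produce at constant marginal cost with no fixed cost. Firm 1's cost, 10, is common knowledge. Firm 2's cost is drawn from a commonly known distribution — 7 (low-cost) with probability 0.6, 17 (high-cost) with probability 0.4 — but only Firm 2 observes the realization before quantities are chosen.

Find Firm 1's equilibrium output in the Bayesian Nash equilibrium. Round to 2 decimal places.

Firm 2 with cost c maximizes (50 − (1/2)(q₁+q₂) − c)·q₂, giving q₂(c) = (50 − c − (1/2)q₁).
E[c₂] = 0.6·7 + 0.4·17 = 11
Firm 1's FOC against E[q₂] yields q₁ = (50 − 2·10 + E[c₂])/(3/2) = (50 − 20 + 11)/(3/2) = 27.3333.

27.33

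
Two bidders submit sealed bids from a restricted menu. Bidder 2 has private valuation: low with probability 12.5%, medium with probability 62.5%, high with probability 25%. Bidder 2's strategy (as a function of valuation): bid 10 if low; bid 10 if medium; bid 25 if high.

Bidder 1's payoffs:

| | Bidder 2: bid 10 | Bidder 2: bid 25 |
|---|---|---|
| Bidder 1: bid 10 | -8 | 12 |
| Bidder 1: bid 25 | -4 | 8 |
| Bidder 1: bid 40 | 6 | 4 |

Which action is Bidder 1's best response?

bid 40

E[bid 10] = 0.125·(-8) + 0.625·(-8) + 0.25·(12) = -3
E[bid 25] = 0.125·(-4) + 0.625·(-4) + 0.25·(8) = -1
E[bid 40] = 0.125·(6) + 0.625·(6) + 0.25·(4) = 5.5
Best response: bid 40 (5.5 is the largest).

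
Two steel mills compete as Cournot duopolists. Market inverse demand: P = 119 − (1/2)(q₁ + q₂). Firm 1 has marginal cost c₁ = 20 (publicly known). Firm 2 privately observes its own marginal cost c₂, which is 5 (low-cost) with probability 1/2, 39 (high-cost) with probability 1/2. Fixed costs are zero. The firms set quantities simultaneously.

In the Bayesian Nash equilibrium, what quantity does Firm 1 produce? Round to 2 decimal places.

Firm 2 with cost c maximizes (119 − (1/2)(q₁+q₂) − c)·q₂, giving q₂(c) = (119 − c − (1/2)q₁).
E[c₂] = 1/2·5 + 1/2·39 = 22
Firm 1's FOC against E[q₂] yields q₁ = (119 − 2·20 + E[c₂])/(3/2) = (119 − 40 + 22)/(3/2) = 67.3333.

67.33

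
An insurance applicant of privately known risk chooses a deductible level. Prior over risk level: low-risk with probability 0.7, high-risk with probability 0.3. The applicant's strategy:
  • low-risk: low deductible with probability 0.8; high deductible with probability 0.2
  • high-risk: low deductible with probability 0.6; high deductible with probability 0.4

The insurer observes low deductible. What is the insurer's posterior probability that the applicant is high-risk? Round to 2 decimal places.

Apply Bayes' rule using the sender's strategy as the likelihood.
P(low deductible) = 0.7·0.8 + 0.3·0.6 = 0.74
P(high-risk | low deductible) = (0.3·0.6) / 0.74 = 0.18 / 0.74 = 0.243243

0.24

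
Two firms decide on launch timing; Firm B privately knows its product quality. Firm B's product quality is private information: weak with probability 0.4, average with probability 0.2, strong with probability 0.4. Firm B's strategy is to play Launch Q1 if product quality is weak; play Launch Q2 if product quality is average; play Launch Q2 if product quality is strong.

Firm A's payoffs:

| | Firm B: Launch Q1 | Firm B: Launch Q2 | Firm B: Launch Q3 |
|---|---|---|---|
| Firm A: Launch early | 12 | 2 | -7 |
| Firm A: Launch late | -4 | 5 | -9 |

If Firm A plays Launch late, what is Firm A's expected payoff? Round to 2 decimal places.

E[Launch late] = 0.4·(-4) + 0.2·5 + 0.4·5 = (-1.6) + 1 + 2 = 1.4

1.40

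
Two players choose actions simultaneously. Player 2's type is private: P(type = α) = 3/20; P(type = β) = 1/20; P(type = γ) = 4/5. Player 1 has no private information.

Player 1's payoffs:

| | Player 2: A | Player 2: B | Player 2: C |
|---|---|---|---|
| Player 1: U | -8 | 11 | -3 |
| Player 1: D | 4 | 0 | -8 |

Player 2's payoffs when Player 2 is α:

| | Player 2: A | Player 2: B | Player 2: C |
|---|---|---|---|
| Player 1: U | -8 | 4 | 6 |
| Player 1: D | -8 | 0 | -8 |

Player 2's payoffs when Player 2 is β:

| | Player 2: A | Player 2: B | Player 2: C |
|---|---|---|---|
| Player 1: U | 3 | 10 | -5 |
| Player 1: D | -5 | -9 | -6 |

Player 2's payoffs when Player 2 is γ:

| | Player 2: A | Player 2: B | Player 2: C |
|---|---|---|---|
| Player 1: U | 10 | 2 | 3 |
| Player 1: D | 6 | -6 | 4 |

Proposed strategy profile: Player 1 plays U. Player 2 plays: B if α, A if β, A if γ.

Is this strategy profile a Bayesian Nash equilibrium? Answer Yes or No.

No

Player 1 plays U: E[U] = 3/20·(11) + 1/20·(-8) + 4/5·(-8) = -103/20; E[D] = 17/5. Not best-responding. ✗
Player 2 (type α), facing U: A gives -8, B gives 4, C gives 6. Proposed B is not best — profitable deviation exists. ✗
Player 2 (type β), facing U: A gives 3, B gives 10, C gives -5. Proposed A is not best — profitable deviation exists. ✗
Player 2 (type γ), facing U: A gives 10, B gives 2, C gives 3. Proposed A is best. ✓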